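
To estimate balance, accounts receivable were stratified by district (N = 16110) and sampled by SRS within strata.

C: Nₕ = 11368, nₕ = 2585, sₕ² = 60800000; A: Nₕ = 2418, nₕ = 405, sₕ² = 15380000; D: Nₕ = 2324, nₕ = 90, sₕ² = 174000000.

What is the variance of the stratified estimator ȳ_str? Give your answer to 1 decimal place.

48436.2

Var(ȳ_str) = Σₕ Wₕ²(1 − fₕ)sₕ²/nₕ with Wₕ = Nₕ/N, N = 16110.
C: Wₕ = 0.70564867; term = 0.70564867²·(1 − 0.22739268)·60800000/2585 = 9048.5481.
A: Wₕ = 0.15009311; term = 0.15009311²·(1 − 0.16749380)·15380000/405 = 712.21367.
D: Wₕ = 0.14425822; term = 0.14425822²·(1 − 0.03872633)·174000000/90 = 38675.412.
Sum = 48436.174.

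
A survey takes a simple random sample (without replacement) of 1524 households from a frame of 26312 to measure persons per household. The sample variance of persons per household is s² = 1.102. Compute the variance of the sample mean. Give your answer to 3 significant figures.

Under SRS without replacement, Var(ȳ) = (1 − f)·s²/n with f = n/N = 1524/26312 = 0.05792034.
Var(ȳ) = (1 − 0.05792034)·1.102/1524 = 0.94207966·7.2309711 × 10^-4 = 6.8121508 × 10^-4.

6.81 × 10^-4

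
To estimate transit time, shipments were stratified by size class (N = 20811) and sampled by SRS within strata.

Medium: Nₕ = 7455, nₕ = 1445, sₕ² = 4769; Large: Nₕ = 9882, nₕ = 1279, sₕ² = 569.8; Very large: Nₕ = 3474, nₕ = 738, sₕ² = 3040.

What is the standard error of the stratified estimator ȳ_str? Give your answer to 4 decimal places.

Var(ȳ_str) = Σₕ Wₕ²(1 − fₕ)sₕ²/nₕ with Wₕ = Nₕ/N, N = 20811.
Medium: Wₕ = 0.35822402; term = 0.35822402²·(1 − 0.19382964)·4769/1445 = 0.3414253.
Large: Wₕ = 0.47484503; term = 0.47484503²·(1 − 0.12942724)·569.8/1279 = 0.087450193.
Very large: Wₕ = 0.16693095; term = 0.16693095²·(1 − 0.21243523)·3040/738 = 0.090401832.
Sum = 0.51927733.
SE = √(0.51927733) = 0.7206.

0.7206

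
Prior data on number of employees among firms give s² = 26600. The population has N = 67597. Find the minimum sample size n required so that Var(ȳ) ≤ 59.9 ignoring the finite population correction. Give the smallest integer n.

Without fpc, n₀ = s²/D = 26600/59.9 = 444.0735.
Rounding up, n = 445.

445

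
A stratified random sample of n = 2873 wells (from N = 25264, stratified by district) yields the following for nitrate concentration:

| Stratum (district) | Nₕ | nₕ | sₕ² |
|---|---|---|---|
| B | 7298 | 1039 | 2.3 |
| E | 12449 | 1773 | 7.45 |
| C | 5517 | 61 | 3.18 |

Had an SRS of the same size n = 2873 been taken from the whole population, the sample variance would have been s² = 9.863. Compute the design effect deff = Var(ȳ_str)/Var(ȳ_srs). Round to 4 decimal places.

Var(ȳ_str) = Σ Wₕ²(1−fₕ)sₕ²/nₕ with Wₕ = Nₕ/25264:
  B: (7298/25264)²·(1−1039/7298)·2.3/1039 = 1.584225 × 10^-4
  E: (12449/25264)²·(1−1773/12449)·7.45/1773 = 8.7495626 × 10^-4
  C: (5517/25264)²·(1−61/5517)·3.18/61 = 0.0024585011
  → Var(ȳ_str) = 0.0034918799.
Var(ȳ_srs) = (1 − 2873/25264)·9.863/2873 = 0.0030425995.
deff = 0.0034918799 / 0.0030425995 = 1.1477.

1.1477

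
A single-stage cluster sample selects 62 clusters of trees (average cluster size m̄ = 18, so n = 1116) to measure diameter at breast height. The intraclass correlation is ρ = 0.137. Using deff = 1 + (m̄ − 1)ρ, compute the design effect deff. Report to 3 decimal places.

deff = 1 + (18 − 1)·0.137 = 1 + 2.329 = 3.329.

3.329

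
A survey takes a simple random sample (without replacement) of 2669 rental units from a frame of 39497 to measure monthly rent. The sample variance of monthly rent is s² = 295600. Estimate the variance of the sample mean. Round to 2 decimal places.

103.27

Under SRS without replacement, Var(ȳ) = (1 − f)·s²/n with f = n/N = 2669/39497 = 0.06757475.
Var(ȳ) = (1 − 0.06757475)·295600/2669 = 0.93242525·110.75309 = 103.26898.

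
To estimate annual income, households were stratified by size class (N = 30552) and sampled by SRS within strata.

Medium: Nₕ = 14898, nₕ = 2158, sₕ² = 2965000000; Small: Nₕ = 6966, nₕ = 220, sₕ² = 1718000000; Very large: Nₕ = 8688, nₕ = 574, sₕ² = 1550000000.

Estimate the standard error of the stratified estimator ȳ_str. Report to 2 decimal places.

936.19

Var(ȳ_str) = Σₕ Wₕ²(1 − fₕ)sₕ²/nₕ with Wₕ = Nₕ/N, N = 30552.
Medium: Wₕ = 0.48762765; term = 0.48762765²·(1 − 0.14485166)·2965000000/2158 = 279377.46.
Small: Wₕ = 0.22800471; term = 0.22800471²·(1 − 0.03158197)·1718000000/220 = 393143.41.
Very large: Wₕ = 0.28436764; term = 0.28436764²·(1 − 0.06606814)·1550000000/574 = 203936.67.
Sum = 876457.54.
SE = √(876457.54) = 936.19.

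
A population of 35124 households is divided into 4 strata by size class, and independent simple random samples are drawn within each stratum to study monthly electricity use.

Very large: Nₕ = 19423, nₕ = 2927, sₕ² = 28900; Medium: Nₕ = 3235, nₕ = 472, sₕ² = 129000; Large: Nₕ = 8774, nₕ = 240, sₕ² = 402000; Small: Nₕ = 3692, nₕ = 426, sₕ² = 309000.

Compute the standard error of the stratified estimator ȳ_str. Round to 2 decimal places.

Var(ȳ_str) = Σₕ Wₕ²(1 − fₕ)sₕ²/nₕ with Wₕ = Nₕ/N, N = 35124.
Very large: Wₕ = 0.55298371; term = 0.55298371²·(1 − 0.15069763)·28900/2927 = 2.5642605.
Medium: Wₕ = 0.09210227; term = 0.09210227²·(1 − 0.14590417)·129000/472 = 1.9801357.
Large: Wₕ = 0.24980071; term = 0.24980071²·(1 − 0.02735354)·402000/240 = 101.66165.
Small: Wₕ = 0.10511331; term = 0.10511331²·(1 − 0.11538462)·309000/426 = 7.0895524.
Sum = 113.2956.
SE = √(113.2956) = 10.64.

10.64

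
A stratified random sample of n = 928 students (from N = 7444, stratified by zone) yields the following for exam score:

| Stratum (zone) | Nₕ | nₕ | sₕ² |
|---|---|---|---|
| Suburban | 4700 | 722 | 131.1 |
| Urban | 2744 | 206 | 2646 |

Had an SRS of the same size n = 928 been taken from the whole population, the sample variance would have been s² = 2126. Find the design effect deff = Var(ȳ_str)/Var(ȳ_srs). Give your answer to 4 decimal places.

0.8356

Var(ȳ_str) = Σ Wₕ²(1−fₕ)sₕ²/nₕ with Wₕ = Nₕ/7444:
  Suburban: (4700/7444)²·(1−722/4700)·131.1/722 = 0.061265418
  Urban: (2744/7444)²·(1−206/2744)·2646/206 = 1.6143051
  → Var(ȳ_str) = 1.6755705.
Var(ȳ_srs) = (1 − 928/7444)·2126/928 = 2.0053491.
deff = 1.6755705 / 2.0053491 = 0.8356.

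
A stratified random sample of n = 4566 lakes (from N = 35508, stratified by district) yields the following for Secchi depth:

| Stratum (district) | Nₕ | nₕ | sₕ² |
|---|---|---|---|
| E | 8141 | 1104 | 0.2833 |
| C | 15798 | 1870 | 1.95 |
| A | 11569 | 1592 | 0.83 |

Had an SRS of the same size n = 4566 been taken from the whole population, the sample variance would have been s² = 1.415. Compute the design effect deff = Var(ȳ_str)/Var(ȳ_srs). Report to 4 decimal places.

Var(ȳ_str) = Σ Wₕ²(1−fₕ)sₕ²/nₕ with Wₕ = Nₕ/35508:
  E: (8141/35508)²·(1−1104/8141)·0.2833/1104 = 1.1659781 × 10^-5
  C: (15798/35508)²·(1−1870/15798)·1.95/1870 = 1.8198326 × 10^-4
  A: (11569/35508)²·(1−1592/11569)·0.83/1592 = 4.7728567 × 10^-5
  → Var(ȳ_str) = 2.4137161 × 10^-4.
Var(ȳ_srs) = (1 − 4566/35508)·1.415/4566 = 2.7004908 × 10^-4.
deff = (2.4137161 × 10^-4) / (2.7004908 × 10^-4) = 0.8938.

0.8938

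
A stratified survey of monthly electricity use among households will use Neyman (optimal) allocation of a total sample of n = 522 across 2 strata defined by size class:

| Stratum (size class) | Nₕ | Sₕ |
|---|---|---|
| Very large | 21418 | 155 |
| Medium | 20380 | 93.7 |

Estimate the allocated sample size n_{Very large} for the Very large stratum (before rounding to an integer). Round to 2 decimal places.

Neyman allocation: nₕ = n·NₕSₕ / Σⱼ NⱼSⱼ.
Σ NⱼSⱼ = 21418·155 + 20380·93.7 = 5.229396 × 10^6.
n_{Very large} = 522·21418·155 / (5.229396 × 10^6) = 331.38.

331.38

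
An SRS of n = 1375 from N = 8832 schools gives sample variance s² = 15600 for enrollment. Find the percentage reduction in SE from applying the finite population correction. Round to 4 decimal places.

f = n/N = 1375/8832 = 0.15568388.
SE_no-fpc = √(s²/n) = 3.3683014; SE_fpc = √((1−f)s²/n) = 3.0950202.
Ratio = √(1−f) = 0.91886676. Reduction = 100·(1 − 0.91886676) = 8.1133%.

8.1133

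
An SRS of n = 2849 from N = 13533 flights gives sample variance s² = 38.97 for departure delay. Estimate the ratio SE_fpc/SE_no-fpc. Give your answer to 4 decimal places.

0.8885

f = n/N = 2849/13533 = 0.21052243.
SE_no-fpc = √(s²/n) = 0.11695505; SE_fpc = √((1−f)s²/n) = 0.10391754.
Ratio = √(1−f) = 0.88852551.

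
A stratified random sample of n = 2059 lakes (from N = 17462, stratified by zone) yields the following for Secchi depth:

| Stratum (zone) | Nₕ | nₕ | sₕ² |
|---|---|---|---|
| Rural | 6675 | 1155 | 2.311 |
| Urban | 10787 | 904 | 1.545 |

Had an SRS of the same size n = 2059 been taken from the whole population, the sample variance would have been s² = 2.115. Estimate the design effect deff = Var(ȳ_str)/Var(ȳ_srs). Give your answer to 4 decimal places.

0.9263

Var(ȳ_str) = Σ Wₕ²(1−fₕ)sₕ²/nₕ with Wₕ = Nₕ/17462:
  Rural: (6675/17462)²·(1−1155/6675)·2.311/1155 = 2.4177998 × 10^-4
  Urban: (10787/17462)²·(1−904/10787)·1.545/904 = 5.9753254 × 10^-4
  → Var(ȳ_str) = 8.3931252 × 10^-4.
Var(ȳ_srs) = (1 − 2059/17462)·2.115/2059 = 9.0607752 × 10^-4.
deff = (8.3931252 × 10^-4) / (9.0607752 × 10^-4) = 0.9263.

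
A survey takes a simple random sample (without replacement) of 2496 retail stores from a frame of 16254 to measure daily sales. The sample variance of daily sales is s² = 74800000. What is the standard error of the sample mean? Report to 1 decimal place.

159.3

Under SRS without replacement, Var(ȳ) = (1 − f)·s²/n with f = n/N = 2496/16254 = 0.15356220.
Var(ȳ) = (1 − 0.15356220)·74800000/2496 = 0.84643780·29967.949 = 25366.005.
SE(ȳ) = √(25366.005) = 159.3.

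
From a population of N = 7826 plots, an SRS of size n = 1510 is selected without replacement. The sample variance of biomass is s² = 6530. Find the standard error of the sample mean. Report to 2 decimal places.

1.87

Under SRS without replacement, Var(ȳ) = (1 − f)·s²/n with f = n/N = 1510/7826 = 0.19294659.
Var(ȳ) = (1 − 0.19294659)·6530/1510 = 0.80705341·4.3245033 = 3.4901052.
SE(ȳ) = √(3.4901052) = 1.87.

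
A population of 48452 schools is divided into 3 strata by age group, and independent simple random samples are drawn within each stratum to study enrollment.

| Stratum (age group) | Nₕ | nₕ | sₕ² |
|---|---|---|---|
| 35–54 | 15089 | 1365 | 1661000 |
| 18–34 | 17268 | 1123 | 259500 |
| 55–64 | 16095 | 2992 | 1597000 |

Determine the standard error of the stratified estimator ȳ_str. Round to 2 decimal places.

Var(ȳ_str) = Σₕ Wₕ²(1 − fₕ)sₕ²/nₕ with Wₕ = Nₕ/N, N = 48452.
35–54: Wₕ = 0.31142161; term = 0.31142161²·(1 − 0.09046325)·1661000/1365 = 107.3383.
18–34: Wₕ = 0.35639396; term = 0.35639396²·(1 − 0.06503359)·259500/1123 = 27.441906.
55–64: Wₕ = 0.33218443; term = 0.33218443²·(1 − 0.18589624)·1597000/2992 = 47.949229.
Sum = 182.72944.
SE = √(182.72944) = 13.52.

13.52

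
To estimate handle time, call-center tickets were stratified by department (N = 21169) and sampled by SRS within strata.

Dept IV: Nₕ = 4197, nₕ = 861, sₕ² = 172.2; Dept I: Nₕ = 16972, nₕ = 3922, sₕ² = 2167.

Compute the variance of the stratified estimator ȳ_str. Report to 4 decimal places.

0.2793

Var(ȳ_str) = Σₕ Wₕ²(1 − fₕ)sₕ²/nₕ with Wₕ = Nₕ/N, N = 21169.
Dept IV: Wₕ = 0.19826161; term = 0.19826161²·(1 − 0.20514653)·172.2/861 = 0.0062487669.
Dept I: Wₕ = 0.80173839; term = 0.80173839²·(1 − 0.23108650)·2167/3922 = 0.27308269.
Sum = 0.27933146.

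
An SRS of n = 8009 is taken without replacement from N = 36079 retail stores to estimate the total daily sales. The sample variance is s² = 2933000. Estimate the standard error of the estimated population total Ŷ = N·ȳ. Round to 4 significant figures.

609000

Var(Ŷ) = N²·Var(ȳ) = N²·(1 − n/N)·s²/n.
f = 8009/36079 = 0.22198509; Var(ȳ) = 0.77801491·2933000/8009 = 284.91918.
Var(Ŷ) = 36079² · 284.91918 = 3.7087766 × 10^11.
SE(Ŷ) = √(3.7087766 × 10^11) = 609000.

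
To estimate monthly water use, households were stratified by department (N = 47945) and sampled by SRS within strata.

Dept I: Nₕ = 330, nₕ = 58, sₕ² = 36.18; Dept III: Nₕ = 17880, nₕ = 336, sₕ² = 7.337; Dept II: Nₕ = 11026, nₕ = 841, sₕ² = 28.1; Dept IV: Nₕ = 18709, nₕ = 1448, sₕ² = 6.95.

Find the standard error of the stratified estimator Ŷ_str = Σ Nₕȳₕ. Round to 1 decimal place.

3494.0

Var(Ŷ_str) = Σₕ Nₕ²(1 − fₕ)sₕ²/nₕ.
Dept I: 330²·(1 − 58/330)·36.18/58 = 55991.669.
Dept III: 17880²·(1 − 336/17880)·7.337/336 = 6.8497603 × 10^6.
Dept II: 11026²·(1 − 841/11026)·28.1/841 = 3.7522291 × 10^6.
Dept IV: 18709²·(1 − 1448/18709)·6.95/1448 = 1.5500038 × 10^6.
Sum = 1.2207985 × 10^7.
SE = √(1.2207985 × 10^7) = 3494.0.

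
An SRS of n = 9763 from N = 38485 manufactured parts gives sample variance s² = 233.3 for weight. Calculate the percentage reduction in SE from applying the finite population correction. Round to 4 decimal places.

f = n/N = 9763/38485 = 0.25368325.
SE_no-fpc = √(s²/n) = 0.15458442; SE_fpc = √((1−f)s²/n) = 0.1335449.
Ratio = √(1−f) = 0.86389626. Reduction = 100·(1 − 0.86389626) = 13.6104%.

13.6104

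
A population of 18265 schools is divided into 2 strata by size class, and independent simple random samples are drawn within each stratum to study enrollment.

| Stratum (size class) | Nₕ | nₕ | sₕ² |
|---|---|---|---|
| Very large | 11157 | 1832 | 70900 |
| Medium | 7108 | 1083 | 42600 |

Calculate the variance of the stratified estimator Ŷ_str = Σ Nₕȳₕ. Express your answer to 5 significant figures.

Var(Ŷ_str) = Σₕ Nₕ²(1 − fₕ)sₕ²/nₕ.
Very large: 11157²·(1 − 1832/11157)·70900/1832 = 4.0264011 × 10^9.
Medium: 7108²·(1 − 1083/7108)·42600/1083 = 1.6845566 × 10^9.
Sum = 5.7109577 × 10^9.

5.7110 × 10^9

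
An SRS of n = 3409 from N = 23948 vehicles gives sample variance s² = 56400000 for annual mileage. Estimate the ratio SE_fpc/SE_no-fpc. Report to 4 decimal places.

0.9261

f = n/N = 3409/23948 = 0.14235009.
SE_no-fpc = √(s²/n) = 128.6252; SE_fpc = √((1−f)s²/n) = 119.11901.
Ratio = √(1−f) = 0.92609390.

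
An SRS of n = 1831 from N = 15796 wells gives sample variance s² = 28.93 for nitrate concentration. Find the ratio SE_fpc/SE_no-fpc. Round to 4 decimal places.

f = n/N = 1831/15796 = 0.11591542.
SE_no-fpc = √(s²/n) = 0.12569849; SE_fpc = √((1−f)s²/n) = 0.11818897.
Ratio = √(1−f) = 0.94025772.

0.9403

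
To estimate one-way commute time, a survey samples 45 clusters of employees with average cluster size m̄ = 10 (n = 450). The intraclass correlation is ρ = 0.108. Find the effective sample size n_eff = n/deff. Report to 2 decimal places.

deff = 1 + (10 − 1)·0.108 = 1 + 0.972 = 1.972.
n_eff = 450 / 1.972 = 228.19.

228.19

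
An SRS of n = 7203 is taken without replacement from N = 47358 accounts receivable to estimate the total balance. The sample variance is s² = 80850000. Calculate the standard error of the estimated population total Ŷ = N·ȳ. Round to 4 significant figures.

Var(Ŷ) = N²·Var(ȳ) = N²·(1 − n/N)·s²/n.
f = 7203/47358 = 0.15209679; Var(ȳ) = 0.84790321·80850000/7203 = 9517.2809.
Var(Ŷ) = 47358² · 9517.2809 = 2.1345169 × 10^13.
SE(Ŷ) = √(2.1345169 × 10^13) = 4.620 × 10^6.

4.620 × 10^6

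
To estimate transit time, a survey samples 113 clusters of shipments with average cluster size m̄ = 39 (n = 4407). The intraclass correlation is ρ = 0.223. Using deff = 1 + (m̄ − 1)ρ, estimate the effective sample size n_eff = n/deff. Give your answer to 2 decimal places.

465.17

deff = 1 + (39 − 1)·0.223 = 1 + 8.474 = 9.474.
n_eff = 4407 / 9.474 = 465.17.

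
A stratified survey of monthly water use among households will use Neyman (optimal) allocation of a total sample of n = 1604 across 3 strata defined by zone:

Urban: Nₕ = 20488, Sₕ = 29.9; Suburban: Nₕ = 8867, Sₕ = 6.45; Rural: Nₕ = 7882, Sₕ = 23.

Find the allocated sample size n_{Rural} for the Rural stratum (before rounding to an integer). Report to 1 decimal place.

341.7

Neyman allocation: nₕ = n·NₕSₕ / Σⱼ NⱼSⱼ.
Σ NⱼSⱼ = 20488·29.9 + 8867·6.45 + 7882·23 = 851069.35.
n_{Rural} = 1604·7882·23 / 851069.35 = 341.7.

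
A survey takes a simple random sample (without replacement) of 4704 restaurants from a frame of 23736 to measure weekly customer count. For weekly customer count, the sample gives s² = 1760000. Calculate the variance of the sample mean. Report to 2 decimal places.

Under SRS without replacement, Var(ȳ) = (1 − f)·s²/n with f = n/N = 4704/23736 = 0.19817998.
Var(ȳ) = (1 − 0.19817998)·1760000/4704 = 0.80182002·374.14966 = 300.00069.

300.00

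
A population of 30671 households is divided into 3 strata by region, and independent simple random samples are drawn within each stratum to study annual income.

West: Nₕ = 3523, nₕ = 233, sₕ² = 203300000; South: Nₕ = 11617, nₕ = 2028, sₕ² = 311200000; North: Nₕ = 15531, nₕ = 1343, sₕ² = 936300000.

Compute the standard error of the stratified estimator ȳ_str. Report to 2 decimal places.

Var(ȳ_str) = Σₕ Wₕ²(1 − fₕ)sₕ²/nₕ with Wₕ = Nₕ/N, N = 30671.
West: Wₕ = 0.11486420; term = 0.11486420²·(1 − 0.06613682)·203300000/233 = 10750.635.
South: Wₕ = 0.37876170; term = 0.37876170²·(1 − 0.17457175)·311200000/2028 = 18171.178.
North: Wₕ = 0.50637410; term = 0.50637410²·(1 − 0.08647222)·936300000/1343 = 163306.6.
Sum = 192228.41.
SE = √(192228.41) = 438.44.

438.44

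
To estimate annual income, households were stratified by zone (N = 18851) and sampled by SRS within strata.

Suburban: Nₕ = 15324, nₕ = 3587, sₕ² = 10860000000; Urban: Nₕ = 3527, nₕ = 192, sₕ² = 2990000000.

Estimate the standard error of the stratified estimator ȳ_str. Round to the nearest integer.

1431

Var(ȳ_str) = Σₕ Wₕ²(1 − fₕ)sₕ²/nₕ with Wₕ = Nₕ/N, N = 18851.
Suburban: Wₕ = 0.81290117; term = 0.81290117²·(1 − 0.23407726)·10860000000/3587 = 1.5323533 × 10^6.
Urban: Wₕ = 0.18709883; term = 0.18709883²·(1 − 0.05443720)·2990000000/192 = 515468.9.
Sum = 2.0478222 × 10^6.
SE = √(2.0478222 × 10^6) = 1431.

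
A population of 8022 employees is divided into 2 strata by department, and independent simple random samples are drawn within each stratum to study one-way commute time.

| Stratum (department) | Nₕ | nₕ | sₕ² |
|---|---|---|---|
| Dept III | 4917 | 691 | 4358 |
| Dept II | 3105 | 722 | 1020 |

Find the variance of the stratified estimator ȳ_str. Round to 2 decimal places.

Var(ȳ_str) = Σₕ Wₕ²(1 − fₕ)sₕ²/nₕ with Wₕ = Nₕ/N, N = 8022.
Dept III: Wₕ = 0.61293942; term = 0.61293942²·(1 − 0.14053285)·4358/691 = 2.0364491.
Dept II: Wₕ = 0.38706058; term = 0.38706058²·(1 − 0.23252818)·1020/722 = 0.16243638.
Sum = 2.1988855.

2.20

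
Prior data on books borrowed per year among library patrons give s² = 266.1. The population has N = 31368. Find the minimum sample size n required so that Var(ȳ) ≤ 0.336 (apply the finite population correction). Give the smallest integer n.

Without fpc, n₀ = s²/D = 266.1/0.336 = 791.9643.
With fpc, (1 − n/N)·s²/n ≤ D requires n ≥ n₀/(1 + n₀/N) = 791.9643/(1 + 791.9643/31368) = 772.4616.
Rounding up, n = 773.

773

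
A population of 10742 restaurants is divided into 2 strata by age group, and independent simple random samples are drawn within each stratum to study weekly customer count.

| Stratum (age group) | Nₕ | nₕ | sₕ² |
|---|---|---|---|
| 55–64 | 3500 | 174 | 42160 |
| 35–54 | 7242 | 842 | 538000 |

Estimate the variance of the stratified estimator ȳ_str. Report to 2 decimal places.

Var(ȳ_str) = Σₕ Wₕ²(1 − fₕ)sₕ²/nₕ with Wₕ = Nₕ/N, N = 10742.
55–64: Wₕ = 0.32582387; term = 0.32582387²·(1 − 0.04971429)·42160/174 = 24.443948.
35–54: Wₕ = 0.67417613; term = 0.67417613²·(1 − 0.11626622)·538000/842 = 256.64829.
Sum = 281.09224.

281.09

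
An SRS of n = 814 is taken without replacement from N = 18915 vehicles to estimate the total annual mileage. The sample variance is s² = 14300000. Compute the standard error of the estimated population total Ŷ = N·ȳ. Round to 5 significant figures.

2.4525 × 10^6

Var(Ŷ) = N²·Var(ȳ) = N²·(1 − n/N)·s²/n.
f = 814/18915 = 0.04303463; Var(ȳ) = 0.95696537·14300000/814 = 16811.554.
Var(Ŷ) = 18915² · 16811.554 = 6.0147911 × 10^12.
SE(Ŷ) = √(6.0147911 × 10^12) = 2.4525 × 10^6.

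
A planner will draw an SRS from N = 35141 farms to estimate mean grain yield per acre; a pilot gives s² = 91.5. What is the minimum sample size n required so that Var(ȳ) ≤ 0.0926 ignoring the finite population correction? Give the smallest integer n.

Without fpc, n₀ = s²/D = 91.5/0.0926 = 988.1210.
Rounding up, n = 989.

989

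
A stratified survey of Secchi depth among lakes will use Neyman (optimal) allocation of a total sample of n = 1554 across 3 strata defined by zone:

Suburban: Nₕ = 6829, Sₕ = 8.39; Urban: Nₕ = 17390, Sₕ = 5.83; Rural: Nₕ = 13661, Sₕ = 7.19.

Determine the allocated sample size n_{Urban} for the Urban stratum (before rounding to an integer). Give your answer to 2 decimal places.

Neyman allocation: nₕ = n·NₕSₕ / Σⱼ NⱼSⱼ.
Σ NⱼSⱼ = 6829·8.39 + 17390·5.83 + 13661·7.19 = 256901.6.
n_{Urban} = 1554·17390·5.83 / 256901.6 = 613.27.

613.27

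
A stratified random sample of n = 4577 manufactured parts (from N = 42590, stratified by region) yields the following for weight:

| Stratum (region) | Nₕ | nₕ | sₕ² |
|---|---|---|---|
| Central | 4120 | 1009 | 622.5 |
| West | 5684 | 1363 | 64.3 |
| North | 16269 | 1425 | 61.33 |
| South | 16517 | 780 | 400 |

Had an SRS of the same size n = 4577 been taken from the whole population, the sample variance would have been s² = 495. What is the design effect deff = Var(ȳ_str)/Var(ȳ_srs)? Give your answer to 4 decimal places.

Var(ȳ_str) = Σ Wₕ²(1−fₕ)sₕ²/nₕ with Wₕ = Nₕ/42590:
  Central: (4120/42590)²·(1−1009/4120)·622.5/1009 = 0.0043594343
  West: (5684/42590)²·(1−1363/5684)·64.3/1363 = 6.3876068 × 10^-4
  North: (16269/42590)²·(1−1425/16269)·61.33/1425 = 0.00573
  South: (16517/42590)²·(1−780/16517)·400/780 = 0.073485765
  → Var(ȳ_str) = 0.08421396.
Var(ȳ_srs) = (1 − 4577/42590)·495/4577 = 0.096526996.
deff = 0.08421396 / 0.096526996 = 0.8724.

0.8724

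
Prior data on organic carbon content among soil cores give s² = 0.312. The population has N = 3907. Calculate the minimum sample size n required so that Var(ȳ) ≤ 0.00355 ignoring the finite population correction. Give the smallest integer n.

Without fpc, n₀ = s²/D = 0.312/0.00355 = 87.8873.
Rounding up, n = 88.

88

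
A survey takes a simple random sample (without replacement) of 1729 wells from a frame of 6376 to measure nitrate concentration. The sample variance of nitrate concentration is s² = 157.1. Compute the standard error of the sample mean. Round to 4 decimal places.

Under SRS without replacement, Var(ȳ) = (1 − f)·s²/n with f = n/N = 1729/6376 = 0.27117315.
Var(ȳ) = (1 − 0.27117315)·157.1/1729 = 0.72882685·0.09086177 = 0.066222498.
SE(ȳ) = √(0.066222498) = 0.2573.

0.2573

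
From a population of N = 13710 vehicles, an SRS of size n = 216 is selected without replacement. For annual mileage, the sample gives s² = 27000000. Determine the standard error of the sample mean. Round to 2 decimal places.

350.76

Under SRS without replacement, Var(ȳ) = (1 − f)·s²/n with f = n/N = 216/13710 = 0.01575492.
Var(ȳ) = (1 − 0.01575492)·27000000/216 = 0.98424508·125000 = 123030.63.
SE(ȳ) = √(123030.63) = 350.76.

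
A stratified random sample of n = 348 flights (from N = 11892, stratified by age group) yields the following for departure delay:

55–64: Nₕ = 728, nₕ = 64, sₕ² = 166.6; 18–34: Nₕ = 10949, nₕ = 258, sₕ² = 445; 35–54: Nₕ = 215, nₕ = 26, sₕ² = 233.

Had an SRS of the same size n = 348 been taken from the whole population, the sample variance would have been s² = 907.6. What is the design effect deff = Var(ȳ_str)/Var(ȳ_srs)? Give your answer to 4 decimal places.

0.5684

Var(ȳ_str) = Σ Wₕ²(1−fₕ)sₕ²/nₕ with Wₕ = Nₕ/11892:
  55–64: (728/11892)²·(1−64/728)·166.6/64 = 0.0088978418
  18–34: (10949/11892)²·(1−258/10949)·445/258 = 1.4276551
  35–54: (215/11892)²·(1−26/215)·233/26 = 0.0025749751
  → Var(ȳ_str) = 1.4391279.
Var(ȳ_srs) = (1 − 348/11892)·907.6/348 = 2.5317258.
deff = 1.4391279 / 2.5317258 = 0.5684.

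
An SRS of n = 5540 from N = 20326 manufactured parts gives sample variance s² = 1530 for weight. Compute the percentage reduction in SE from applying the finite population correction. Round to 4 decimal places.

14.7097

f = n/N = 5540/20326 = 0.27255732.
SE_no-fpc = √(s²/n) = 0.52552192; SE_fpc = √((1−f)s²/n) = 0.44821896.
Ratio = √(1−f) = 0.85290251. Reduction = 100·(1 − 0.85290251) = 14.7097%.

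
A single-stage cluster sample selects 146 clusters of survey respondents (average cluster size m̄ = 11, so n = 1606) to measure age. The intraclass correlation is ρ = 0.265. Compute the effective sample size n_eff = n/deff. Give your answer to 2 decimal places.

440.00

deff = 1 + (11 − 1)·0.265 = 1 + 2.65 = 3.65.
n_eff = 1606 / 3.65 = 440.00.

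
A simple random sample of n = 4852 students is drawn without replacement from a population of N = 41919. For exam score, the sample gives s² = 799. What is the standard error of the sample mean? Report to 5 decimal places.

0.38159

Under SRS without replacement, Var(ȳ) = (1 − f)·s²/n with f = n/N = 4852/41919 = 0.11574704.
Var(ȳ) = (1 − 0.11574704)·799/4852 = 0.88425296·0.16467436 = 0.14561379.
SE(ȳ) = √(0.14561379) = 0.38159.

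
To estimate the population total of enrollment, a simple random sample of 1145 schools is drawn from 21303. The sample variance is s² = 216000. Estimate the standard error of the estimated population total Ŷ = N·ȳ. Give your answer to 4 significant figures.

284600

Var(Ŷ) = N²·Var(ȳ) = N²·(1 − n/N)·s²/n.
f = 1145/21303 = 0.05374830; Var(ȳ) = 0.94625170·216000/1145 = 178.50687.
Var(Ŷ) = 21303² · 178.50687 = 8.1009597 × 10^10.
SE(Ŷ) = √(8.1009597 × 10^10) = 284600.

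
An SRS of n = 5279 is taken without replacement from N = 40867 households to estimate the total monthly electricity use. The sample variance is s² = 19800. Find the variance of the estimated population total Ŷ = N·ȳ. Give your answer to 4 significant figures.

Var(Ŷ) = N²·Var(ȳ) = N²·(1 − n/N)·s²/n.
f = 5279/40867 = 0.12917513; Var(ȳ) = 0.87082487·19800/5279 = 3.2662119.
Var(Ŷ) = 40867² · 3.2662119 = 5.4549387 × 10^9.

5.455 × 10^9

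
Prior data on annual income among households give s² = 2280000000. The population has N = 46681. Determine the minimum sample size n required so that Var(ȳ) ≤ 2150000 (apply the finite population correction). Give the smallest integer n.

1037

Without fpc, n₀ = s²/D = 2280000000/2150000 = 1060.4651.
With fpc, (1 − n/N)·s²/n ≤ D requires n ≥ n₀/(1 + n₀/N) = 1060.4651/(1 + 1060.4651/46681) = 1036.9093.
Rounding up, n = 1037.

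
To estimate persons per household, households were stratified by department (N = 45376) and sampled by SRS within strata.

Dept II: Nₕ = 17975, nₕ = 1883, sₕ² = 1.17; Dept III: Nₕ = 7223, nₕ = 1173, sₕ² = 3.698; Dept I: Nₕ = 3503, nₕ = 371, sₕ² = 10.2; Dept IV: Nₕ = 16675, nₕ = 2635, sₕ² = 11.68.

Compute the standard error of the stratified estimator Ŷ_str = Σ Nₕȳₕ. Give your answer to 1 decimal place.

Var(Ŷ_str) = Σₕ Nₕ²(1 − fₕ)sₕ²/nₕ.
Dept II: 17975²·(1 − 1883/17975)·1.17/1883 = 179727.47.
Dept III: 7223²·(1 − 1173/7223)·3.698/1173 = 137765.95.
Dept I: 3503²·(1 − 371/3503)·10.2/371 = 301639.46.
Dept IV: 16675²·(1 − 2635/16675)·11.68/2635 = 1.0377558 × 10^6.
Sum = 1.6568887 × 10^6.
SE = √(1.6568887 × 10^6) = 1287.2.

1287.2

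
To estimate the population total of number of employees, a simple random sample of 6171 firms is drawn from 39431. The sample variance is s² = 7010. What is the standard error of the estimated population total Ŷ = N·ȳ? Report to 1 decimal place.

38597.7

Var(Ŷ) = N²·Var(ȳ) = N²·(1 − n/N)·s²/n.
f = 6171/39431 = 0.15650123; Var(ȳ) = 0.84349877·7010/6171 = 0.95817961.
Var(Ŷ) = 39431² · 0.95817961 = 1.4897813 × 10^9.
SE(Ŷ) = √(1.4897813 × 10^9) = 38597.7.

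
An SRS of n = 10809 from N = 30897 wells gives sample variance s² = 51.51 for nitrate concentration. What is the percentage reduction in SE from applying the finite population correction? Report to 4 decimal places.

19.3675

f = n/N = 10809/30897 = 0.34983979.
SE_no-fpc = √(s²/n) = 0.069032407; SE_fpc = √((1−f)s²/n) = 0.055662564.
Ratio = √(1−f) = 0.80632513. Reduction = 100·(1 − 0.80632513) = 19.3675%.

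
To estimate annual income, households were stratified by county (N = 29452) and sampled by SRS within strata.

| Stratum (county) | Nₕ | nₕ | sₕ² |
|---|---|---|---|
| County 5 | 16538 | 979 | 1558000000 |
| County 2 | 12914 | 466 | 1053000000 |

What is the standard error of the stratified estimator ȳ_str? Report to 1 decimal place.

943.8

Var(ȳ_str) = Σₕ Wₕ²(1 − fₕ)sₕ²/nₕ with Wₕ = Nₕ/N, N = 29452.
County 5: Wₕ = 0.56152384; term = 0.56152384²·(1 − 0.05919700)·1558000000/979 = 472084.61.
County 2: Wₕ = 0.43847616; term = 0.43847616²·(1 − 0.03608487)·1053000000/466 = 418767.75.
Sum = 890852.36.
SE = √(890852.36) = 943.8.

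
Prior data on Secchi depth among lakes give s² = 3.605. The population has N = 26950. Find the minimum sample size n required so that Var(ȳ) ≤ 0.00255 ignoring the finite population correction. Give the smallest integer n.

1414

Without fpc, n₀ = s²/D = 3.605/0.00255 = 1413.7255.
Rounding up, n = 1414.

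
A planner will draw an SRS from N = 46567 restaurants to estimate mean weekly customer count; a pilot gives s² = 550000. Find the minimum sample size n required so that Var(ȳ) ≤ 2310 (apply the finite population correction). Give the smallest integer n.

237

Without fpc, n₀ = s²/D = 550000/2310 = 238.0952.
With fpc, (1 − n/N)·s²/n ≤ D requires n ≥ n₀/(1 + n₀/N) = 238.0952/(1 + 238.0952/46567) = 236.8840.
Rounding up, n = 237.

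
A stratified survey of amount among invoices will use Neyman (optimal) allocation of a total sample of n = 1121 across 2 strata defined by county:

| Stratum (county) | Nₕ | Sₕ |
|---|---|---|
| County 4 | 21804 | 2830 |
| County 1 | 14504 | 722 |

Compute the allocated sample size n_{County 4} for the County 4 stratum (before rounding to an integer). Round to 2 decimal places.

Neyman allocation: nₕ = n·NₕSₕ / Σⱼ NⱼSⱼ.
Σ NⱼSⱼ = 21804·2830 + 14504·722 = 7.2177208 × 10^7.
n_{County 4} = 1121·21804·2830 / (7.2177208 × 10^7) = 958.36.

958.36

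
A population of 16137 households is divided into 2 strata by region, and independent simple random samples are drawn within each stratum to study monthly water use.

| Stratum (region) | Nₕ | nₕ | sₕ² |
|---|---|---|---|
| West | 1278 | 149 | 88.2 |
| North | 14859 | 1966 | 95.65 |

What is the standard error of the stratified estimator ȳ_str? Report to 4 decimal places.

Var(ȳ_str) = Σₕ Wₕ²(1 − fₕ)sₕ²/nₕ with Wₕ = Nₕ/N, N = 16137.
West: Wₕ = 0.07919688; term = 0.07919688²·(1 − 0.11658842)·88.2/149 = 0.0032799069.
North: Wₕ = 0.92080312; term = 0.92080312²·(1 − 0.13231038)·95.65/1966 = 0.035793109.
Sum = 0.039073016.
SE = √(0.039073016) = 0.1977.

0.1977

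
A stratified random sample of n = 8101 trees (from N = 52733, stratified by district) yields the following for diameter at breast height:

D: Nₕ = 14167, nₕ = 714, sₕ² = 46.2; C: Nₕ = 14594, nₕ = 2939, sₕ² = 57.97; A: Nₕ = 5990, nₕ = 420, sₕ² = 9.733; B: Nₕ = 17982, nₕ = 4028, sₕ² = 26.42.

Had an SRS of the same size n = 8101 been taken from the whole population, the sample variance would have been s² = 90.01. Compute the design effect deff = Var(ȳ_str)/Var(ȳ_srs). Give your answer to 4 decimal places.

Var(ȳ_str) = Σ Wₕ²(1−fₕ)sₕ²/nₕ with Wₕ = Nₕ/52733:
  D: (14167/52733)²·(1−714/14167)·46.2/714 = 0.0044348184
  C: (14594/52733)²·(1−2939/14594)·57.97/2939 = 0.0012064946
  A: (5990/52733)²·(1−420/5990)·9.733/420 = 2.7804462 × 10^-4
  B: (17982/52733)²·(1−4028/17982)·26.42/4028 = 5.9185471 × 10^-4
  → Var(ȳ_str) = 0.0065112123.
Var(ȳ_srs) = (1 − 8101/52733)·90.01/8101 = 0.0094040732.
deff = 0.0065112123 / 0.0094040732 = 0.6924.

0.6924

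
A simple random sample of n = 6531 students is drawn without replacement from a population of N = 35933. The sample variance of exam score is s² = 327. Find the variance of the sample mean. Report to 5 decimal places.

Under SRS without replacement, Var(ȳ) = (1 − f)·s²/n with f = n/N = 6531/35933 = 0.18175493.
Var(ȳ) = (1 − 0.18175493)·327/6531 = 0.81824507·0.050068902 = 0.040968632.

0.04097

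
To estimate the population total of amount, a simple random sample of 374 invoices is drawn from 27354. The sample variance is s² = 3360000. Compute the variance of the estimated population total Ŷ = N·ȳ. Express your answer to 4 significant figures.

Var(Ŷ) = N²·Var(ȳ) = N²·(1 − n/N)·s²/n.
f = 374/27354 = 0.01367259; Var(ȳ) = 0.98632741·3360000/374 = 8861.1233.
Var(Ŷ) = 27354² · 8861.1233 = 6.6302586 × 10^12.

6.630 × 10^12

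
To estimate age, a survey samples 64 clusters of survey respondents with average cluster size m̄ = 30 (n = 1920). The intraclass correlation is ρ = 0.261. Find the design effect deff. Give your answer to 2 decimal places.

deff = 1 + (30 − 1)·0.261 = 1 + 7.569 = 8.569.

8.57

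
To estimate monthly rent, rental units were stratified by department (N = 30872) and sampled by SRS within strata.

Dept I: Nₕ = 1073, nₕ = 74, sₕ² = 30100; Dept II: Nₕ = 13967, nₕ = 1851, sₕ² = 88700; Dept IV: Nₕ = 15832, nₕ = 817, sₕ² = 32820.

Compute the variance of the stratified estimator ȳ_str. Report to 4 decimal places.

18.9855

Var(ȳ_str) = Σₕ Wₕ²(1 − fₕ)sₕ²/nₕ with Wₕ = Nₕ/N, N = 30872.
Dept I: Wₕ = 0.03475641; term = 0.03475641²·(1 − 0.06896552)·30100/74 = 0.45747825.
Dept II: Wₕ = 0.45241643; term = 0.45241643²·(1 − 0.13252667)·88700/1851 = 8.5084425.
Dept IV: Wₕ = 0.51282716; term = 0.51282716²·(1 − 0.05160435)·32820/817 = 10.019547.
Sum = 18.985468.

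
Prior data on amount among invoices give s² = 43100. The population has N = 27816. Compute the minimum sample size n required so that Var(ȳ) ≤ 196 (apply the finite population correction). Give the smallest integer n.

219

Without fpc, n₀ = s²/D = 43100/196 = 219.8980.
With fpc, (1 − n/N)·s²/n ≤ D requires n ≥ n₀/(1 + n₀/N) = 219.8980/(1 + 219.8980/27816) = 218.1732.
Rounding up, n = 219.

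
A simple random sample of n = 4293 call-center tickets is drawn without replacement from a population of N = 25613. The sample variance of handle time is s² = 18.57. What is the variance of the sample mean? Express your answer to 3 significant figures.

0.00360

Under SRS without replacement, Var(ȳ) = (1 − f)·s²/n with f = n/N = 4293/25613 = 0.16761020.
Var(ȳ) = (1 − 0.16761020)·18.57/4293 = 0.83238980·0.0043256464 = 0.003600624.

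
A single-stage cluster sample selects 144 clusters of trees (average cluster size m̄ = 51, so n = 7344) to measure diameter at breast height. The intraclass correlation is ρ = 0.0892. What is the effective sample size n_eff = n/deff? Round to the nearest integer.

deff = 1 + (51 − 1)·0.0892 = 1 + 4.46 = 5.46.
n_eff = 7344 / 5.46 = 1345.

1345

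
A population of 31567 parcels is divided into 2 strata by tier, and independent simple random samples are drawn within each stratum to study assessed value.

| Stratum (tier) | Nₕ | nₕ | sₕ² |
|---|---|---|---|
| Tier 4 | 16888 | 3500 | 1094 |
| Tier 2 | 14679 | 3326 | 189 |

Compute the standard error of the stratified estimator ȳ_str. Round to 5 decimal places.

0.28359

Var(ȳ_str) = Σₕ Wₕ²(1 − fₕ)sₕ²/nₕ with Wₕ = Nₕ/N, N = 31567.
Tier 4: Wₕ = 0.53498907; term = 0.53498907²·(1 − 0.20724775)·1094/3500 = 0.070921283.
Tier 2: Wₕ = 0.46501093; term = 0.46501093²·(1 − 0.22658219)·189/3326 = 0.0095034227.
Sum = 0.080424706.
SE = √(0.080424706) = 0.28359.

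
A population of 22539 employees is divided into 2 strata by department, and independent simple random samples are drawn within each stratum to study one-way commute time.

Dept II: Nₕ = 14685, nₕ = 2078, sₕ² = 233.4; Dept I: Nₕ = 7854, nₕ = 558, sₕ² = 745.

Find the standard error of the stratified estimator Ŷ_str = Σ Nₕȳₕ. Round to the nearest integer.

Var(Ŷ_str) = Σₕ Nₕ²(1 − fₕ)sₕ²/nₕ.
Dept II: 14685²·(1 − 2078/14685)·233.4/2078 = 2.0794142 × 10^7.
Dept I: 7854²·(1 − 558/7854)·745/558 = 7.6506405 × 10^7.
Sum = 9.7300547 × 10^7.
SE = √(9.7300547 × 10^7) = 9864.

9864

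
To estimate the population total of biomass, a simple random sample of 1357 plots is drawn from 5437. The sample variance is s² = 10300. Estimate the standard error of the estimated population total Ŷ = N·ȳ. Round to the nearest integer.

12976

Var(Ŷ) = N²·Var(ȳ) = N²·(1 − n/N)·s²/n.
f = 1357/5437 = 0.24958617; Var(ȳ) = 0.75041383·10300/1357 = 5.6958456.
Var(Ŷ) = 5437² · 5.6958456 = 1.6837472 × 10^8.
SE(Ŷ) = √(1.6837472 × 10^8) = 12976.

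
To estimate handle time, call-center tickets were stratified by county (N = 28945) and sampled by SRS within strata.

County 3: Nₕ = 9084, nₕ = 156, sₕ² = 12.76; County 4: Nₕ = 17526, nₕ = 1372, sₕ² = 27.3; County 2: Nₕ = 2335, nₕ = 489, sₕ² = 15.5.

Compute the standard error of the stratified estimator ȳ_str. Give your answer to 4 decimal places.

Var(ȳ_str) = Σₕ Wₕ²(1 − fₕ)sₕ²/nₕ with Wₕ = Nₕ/N, N = 28945.
County 3: Wₕ = 0.31383659; term = 0.31383659²·(1 − 0.01717305)·12.76/156 = 0.0079179048.
County 4: Wₕ = 0.60549318; term = 0.60549318²·(1 − 0.07828369)·27.3/1372 = 0.0067239475.
County 2: Wₕ = 0.08067024; term = 0.08067024²·(1 − 0.20942184)·15.5/489 = 1.630776 × 10^-4.
Sum = 0.01480493.
SE = √(0.01480493) = 0.1217.

0.1217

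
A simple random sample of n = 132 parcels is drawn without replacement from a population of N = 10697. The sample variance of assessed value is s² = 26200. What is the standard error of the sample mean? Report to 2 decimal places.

Under SRS without replacement, Var(ȳ) = (1 − f)·s²/n with f = n/N = 132/10697 = 0.01233991.
Var(ȳ) = (1 − 0.01233991)·26200/132 = 0.98766009·198.48485 = 196.03556.
SE(ȳ) = √(196.03556) = 14.00.

14.00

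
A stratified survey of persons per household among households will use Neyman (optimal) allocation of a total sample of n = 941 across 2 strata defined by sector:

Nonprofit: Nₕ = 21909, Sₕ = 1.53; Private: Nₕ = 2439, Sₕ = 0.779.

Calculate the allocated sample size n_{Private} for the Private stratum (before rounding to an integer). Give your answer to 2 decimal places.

Neyman allocation: nₕ = n·NₕSₕ / Σⱼ NⱼSⱼ.
Σ NⱼSⱼ = 21909·1.53 + 2439·0.779 = 35420.751.
n_{Private} = 941·2439·0.779 / 35420.751 = 50.48.

50.48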